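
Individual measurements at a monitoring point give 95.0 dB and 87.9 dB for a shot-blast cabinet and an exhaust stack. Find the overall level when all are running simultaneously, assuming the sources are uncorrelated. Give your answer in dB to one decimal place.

95.8 dB

Incoherent sources combine by intensity addition: L_total = 10·log₁₀(Σ 10^(L_i/10)).
Σ 10^(L/10) = 10^(95.0/10) + 10^(87.9/10) = 3.779e+09.
L_total = 10·log₁₀(3.779e+09) = 95.77 dB.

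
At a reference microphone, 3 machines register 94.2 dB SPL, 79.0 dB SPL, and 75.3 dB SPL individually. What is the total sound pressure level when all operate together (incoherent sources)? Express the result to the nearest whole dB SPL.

Incoherent sources combine by intensity addition: L_total = 10·log₁₀(Σ 10^(L_i/10)).
Σ 10^(L/10) = 10^(94.2/10) + 10^(79.0/10) + 10^(75.3/10) = 2.744e+09.
L_total = 10·log₁₀(2.744e+09) = 94.38 dB SPL.

94 dB SPL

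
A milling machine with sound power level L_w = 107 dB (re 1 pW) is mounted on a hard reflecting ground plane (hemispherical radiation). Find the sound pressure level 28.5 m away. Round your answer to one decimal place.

69.9 dB

The power spreads over a hemisphere of area 2π·r², so L_p = L_w − 10·log₁₀(2π·r²).
2π·r² = 5104 m², 10·log₁₀ of that is 37.079 dB.
L_p = 107 − 37.079 = 69.92 dB.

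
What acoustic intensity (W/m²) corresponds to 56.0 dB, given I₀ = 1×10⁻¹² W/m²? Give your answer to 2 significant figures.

4.0e-07 W/m²

I = I₀·10^(L/10) = 10⁻¹² × 10^(56.0/10) = 10^(-6.400).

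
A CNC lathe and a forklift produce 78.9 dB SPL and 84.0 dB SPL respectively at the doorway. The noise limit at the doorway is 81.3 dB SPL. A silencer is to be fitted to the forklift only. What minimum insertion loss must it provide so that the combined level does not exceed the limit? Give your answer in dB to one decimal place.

Fixed contribution from the other source: Σ 10^(L/10) = 10^(78.9/10) = 7.762e+07 (78.90 dB SPL).
The limit corresponds to 10^(81.3/10) = 1.349e+08; subtracting the fixed part leaves 5.727e+07 for the forklift, i.e. 77.58 dB SPL.
So the forklift must be reduced from 84.0 to 77.58 dB SPL: IL = 6.42 dB.

6.4 dB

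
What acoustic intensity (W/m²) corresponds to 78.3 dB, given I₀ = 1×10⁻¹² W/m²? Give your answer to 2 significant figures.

6.8e-05 W/m²

I = I₀·10^(L/10) = 10⁻¹² × 10^(78.3/10) = 10^(-4.170).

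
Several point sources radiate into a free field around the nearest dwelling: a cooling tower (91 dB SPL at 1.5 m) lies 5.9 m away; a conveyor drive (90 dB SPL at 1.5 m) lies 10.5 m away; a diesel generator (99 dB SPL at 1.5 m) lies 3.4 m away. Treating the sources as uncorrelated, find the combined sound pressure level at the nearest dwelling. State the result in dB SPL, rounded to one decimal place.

92.2 dB SPL

Propagate each source to the receiver with L = L_ref − 20·log₁₀(r/r_ref), then add intensities.
cooling tower: 91 − 20·log₁₀(5.9/1.5) = 91 − 11.90 = 79.10 dB SPL.
conveyor drive: 90 − 20·log₁₀(10.5/1.5) = 90 − 16.90 = 73.10 dB SPL.
diesel generator: 99 − 20·log₁₀(3.4/1.5) = 99 − 7.11 = 91.89 dB SPL.
Σ 10^(L/10) = 1.648e+09 → L_total = 10·log₁₀(1.648e+09) = 92.17 dB SPL.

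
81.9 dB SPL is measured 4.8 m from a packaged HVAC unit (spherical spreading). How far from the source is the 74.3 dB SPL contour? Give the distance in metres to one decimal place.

11.5 m

The 7.6 dB drop corresponds to a distance ratio of 10^(7.6/20) for a point source.
r₂ = 4.8·10^((81.9−74.3)/20) = 4.8·10^(7.6/20) = 11.51 m.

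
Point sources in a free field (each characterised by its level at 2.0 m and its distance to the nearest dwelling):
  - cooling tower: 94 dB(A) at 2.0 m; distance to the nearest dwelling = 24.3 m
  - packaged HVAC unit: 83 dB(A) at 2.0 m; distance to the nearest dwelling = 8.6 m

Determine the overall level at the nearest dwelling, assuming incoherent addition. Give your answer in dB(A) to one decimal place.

74.4 dB(A)

Apply inverse-square spreading to bring every level to the receiver, then sum 10^(L/10).
cooling tower: 94 − 20·log₁₀(24.3/2.0) = 94 − 21.69 = 72.31 dB(A).
packaged HVAC unit: 83 − 20·log₁₀(8.6/2.0) = 83 − 12.67 = 70.33 dB(A).
Σ 10^(L/10) = 2.781e+07 → L_total = 10·log₁₀(2.781e+07) = 74.44 dB(A).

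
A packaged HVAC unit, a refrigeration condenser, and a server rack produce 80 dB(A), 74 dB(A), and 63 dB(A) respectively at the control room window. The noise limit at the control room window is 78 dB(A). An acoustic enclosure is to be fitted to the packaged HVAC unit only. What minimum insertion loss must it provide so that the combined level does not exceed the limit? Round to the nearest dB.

Fixed contribution from the other sources: Σ 10^(L/10) = 10^(74/10) + 10^(63/10) = 2.711e+07 (74.33 dB(A)).
To meet 78 dB(A) overall, the treated packaged HVAC unit may contribute at most 10^(78/10) − 2.711e+07 = 3.598e+07, i.e. 75.56 dB(A).
So the packaged HVAC unit must be reduced from 80 to 75.56 dB(A): IL = 4.44 dB.

4 dB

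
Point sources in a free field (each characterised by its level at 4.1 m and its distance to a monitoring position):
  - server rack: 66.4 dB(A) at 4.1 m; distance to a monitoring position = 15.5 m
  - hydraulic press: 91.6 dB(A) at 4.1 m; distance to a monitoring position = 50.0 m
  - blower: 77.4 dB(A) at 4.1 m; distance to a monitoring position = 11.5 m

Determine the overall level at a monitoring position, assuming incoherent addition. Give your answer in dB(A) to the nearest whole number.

First find each source's level at the receiver (point-source: −20·log₁₀(r/r_ref)), then combine on an intensity basis.
server rack: 66.4 − 20·log₁₀(15.5/4.1) = 66.4 − 11.55 = 54.85 dB(A).
hydraulic press: 91.6 − 20·log₁₀(50.0/4.1) = 91.6 − 21.72 = 69.88 dB(A).
blower: 77.4 − 20·log₁₀(11.5/4.1) = 77.4 − 8.96 = 68.44 dB(A).
Σ 10^(L/10) = 1.701e+07 → L_total = 10·log₁₀(1.701e+07) = 72.31 dB(A).

72 dB(A)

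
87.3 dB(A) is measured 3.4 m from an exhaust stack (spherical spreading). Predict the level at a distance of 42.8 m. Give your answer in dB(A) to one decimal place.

For a point source, L₂ = L₁ − 20·log₁₀(r₂/r₁).
L₂ = 87.3 − 20·log₁₀(42.8/3.4) = 87.3 − 21.999 = 65.30 dB(A).

65.3 dB(A)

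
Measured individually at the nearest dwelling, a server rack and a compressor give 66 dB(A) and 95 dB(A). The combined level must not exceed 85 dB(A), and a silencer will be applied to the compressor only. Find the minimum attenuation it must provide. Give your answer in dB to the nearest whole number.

10 dB

The untreated sources together contribute 10^(66/10) = 3.981e+06, i.e. 66.00 dB(A).
The limit corresponds to 10^(85/10) = 3.162e+08; subtracting the fixed part leaves 3.122e+08 for the compressor, i.e. 84.94 dB(A).
So the compressor must be reduced from 95 to 84.94 dB(A): IL = 10.06 dB.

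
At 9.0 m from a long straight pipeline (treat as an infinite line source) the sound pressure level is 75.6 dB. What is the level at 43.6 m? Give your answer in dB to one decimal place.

68.7 dB

Cylindrical spreading from a line source gives a 10·log₁₀(r₂/r₁) drop.
L₂ = 75.6 − 10·log₁₀(43.6/9.0) = 75.6 − 6.852 = 68.75 dB.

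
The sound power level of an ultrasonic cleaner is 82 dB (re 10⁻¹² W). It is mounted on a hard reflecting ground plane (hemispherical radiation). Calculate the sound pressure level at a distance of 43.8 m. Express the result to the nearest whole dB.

41 dB

Free-field hemispherical radiation: L_p = L_w − 10·log₁₀(2π·r²), r = 43.8 m.
2π·r² = 1.205e+04 m², 10·log₁₀ of that is 40.811 dB.
L_p = 82 − 40.811 = 41.19 dB.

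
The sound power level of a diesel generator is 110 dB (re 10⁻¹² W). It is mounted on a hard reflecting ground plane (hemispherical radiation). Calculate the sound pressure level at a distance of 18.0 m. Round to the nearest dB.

77 dB

L_p = L_w − 10·log₁₀(2π·r²) with r = 18.0 m.
2π·r² = 2036 m², 10·log₁₀ of that is 33.087 dB.
L_p = 110 − 33.087 = 76.91 dB.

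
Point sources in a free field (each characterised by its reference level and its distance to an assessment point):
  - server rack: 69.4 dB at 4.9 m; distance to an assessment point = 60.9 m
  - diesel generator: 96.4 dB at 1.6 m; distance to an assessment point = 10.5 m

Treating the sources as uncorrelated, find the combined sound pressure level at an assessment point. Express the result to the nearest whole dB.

First find each source's level at the receiver (point-source: −20·log₁₀(r/r_ref)), then combine on an intensity basis.
server rack: 69.4 − 20·log₁₀(60.9/4.9) = 69.4 − 21.89 = 47.51 dB.
diesel generator: 96.4 − 20·log₁₀(10.5/1.6) = 96.4 − 16.34 = 80.06 dB.
Σ 10^(L/10) = 1.014e+08 → L_total = 10·log₁₀(1.014e+08) = 80.06 dB.

80 dB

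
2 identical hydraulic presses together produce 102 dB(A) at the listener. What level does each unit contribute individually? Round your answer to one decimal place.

99.0 dB(A)

2 equal contributions raise the level by 10·log₁₀ 2 = 3.010 dB, so each unit alone gives 102 − 3.010.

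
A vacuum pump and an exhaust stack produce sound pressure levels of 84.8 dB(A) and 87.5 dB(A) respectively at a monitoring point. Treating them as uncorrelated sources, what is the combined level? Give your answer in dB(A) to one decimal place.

Incoherent sources combine by intensity addition: L_total = 10·log₁₀(Σ 10^(L_i/10)).
Σ 10^(L/10) = 10^(84.8/10) + 10^(87.5/10) = 8.643e+08.
L_total = 10·log₁₀(8.643e+08) = 89.37 dB(A).

89.4 dB(A)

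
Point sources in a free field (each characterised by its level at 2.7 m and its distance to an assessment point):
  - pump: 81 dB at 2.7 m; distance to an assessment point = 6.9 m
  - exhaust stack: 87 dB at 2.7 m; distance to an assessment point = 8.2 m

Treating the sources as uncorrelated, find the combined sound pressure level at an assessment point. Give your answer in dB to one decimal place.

First find each source's level at the receiver (point-source: −20·log₁₀(r/r_ref)), then combine on an intensity basis.
pump: 81 − 20·log₁₀(6.9/2.7) = 81 − 8.15 = 72.85 dB.
exhaust stack: 87 − 20·log₁₀(8.2/2.7) = 87 − 9.65 = 77.35 dB.
Σ 10^(L/10) = 7.361e+07 → L_total = 10·log₁₀(7.361e+07) = 78.67 dB.

78.7 dB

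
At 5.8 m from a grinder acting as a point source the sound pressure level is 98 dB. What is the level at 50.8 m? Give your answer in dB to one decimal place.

79.2 dB

Point-source attenuation: ΔL = 20·log₁₀(r₂/r₁) = 20·log₁₀(50.8/5.8) = 18.849 dB.
L₂ = 98 − 20·log₁₀(50.8/5.8) = 98 − 18.849 = 79.15 dB.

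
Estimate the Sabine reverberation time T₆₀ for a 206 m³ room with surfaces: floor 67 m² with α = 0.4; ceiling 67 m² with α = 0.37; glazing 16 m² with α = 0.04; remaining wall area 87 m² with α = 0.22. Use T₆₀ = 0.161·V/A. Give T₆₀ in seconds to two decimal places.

A = Σ Sᵢαᵢ = 67·0.4 + 67·0.37 + 16·0.04 + 87·0.22 = 71.37 m².
T₆₀ = 0.161 × 206 / 71.37 = 0.465 s.

0.46 s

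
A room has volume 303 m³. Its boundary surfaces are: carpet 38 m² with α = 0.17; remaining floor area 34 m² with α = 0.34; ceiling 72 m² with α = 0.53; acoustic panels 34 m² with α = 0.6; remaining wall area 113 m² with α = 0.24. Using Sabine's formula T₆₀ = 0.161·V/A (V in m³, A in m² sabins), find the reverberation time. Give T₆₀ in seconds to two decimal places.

Summing Sᵢαᵢ: 38·0.17 + 34·0.34 + 72·0.53 + 34·0.6 + 113·0.24 = 103.70 m².
T₆₀ = 0.161·V/A = 0.161·303/103.70 = 0.470 s.

0.47 s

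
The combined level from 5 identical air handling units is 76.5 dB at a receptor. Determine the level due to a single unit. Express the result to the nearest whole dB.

5 equal contributions raise the level by 10·log₁₀ 5 = 6.990 dB, so each unit alone gives 76.5 − 6.990.

70 dB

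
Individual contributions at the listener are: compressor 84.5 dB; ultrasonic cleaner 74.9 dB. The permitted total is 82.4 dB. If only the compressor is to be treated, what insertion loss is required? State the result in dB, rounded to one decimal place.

The untreated sources together contribute 10^(74.9/10) = 3.090e+07, i.e. 74.90 dB.
To meet 82.4 dB overall, the treated compressor may contribute at most 10^(82.4/10) − 3.090e+07 = 1.429e+08, i.e. 81.55 dB.
So the compressor must be reduced from 84.5 to 81.55 dB: IL = 2.95 dB.

3.0 dB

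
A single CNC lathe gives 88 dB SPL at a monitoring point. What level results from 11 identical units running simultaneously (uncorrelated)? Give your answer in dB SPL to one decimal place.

98.4 dB SPL

With 11 equal, uncorrelated contributions the intensity is 11× that of one unit, giving a rise of 10·log₁₀ 11.
L_total = 88 + 10·log₁₀(11) = 88 + 10.414 = 98.41 dB SPL.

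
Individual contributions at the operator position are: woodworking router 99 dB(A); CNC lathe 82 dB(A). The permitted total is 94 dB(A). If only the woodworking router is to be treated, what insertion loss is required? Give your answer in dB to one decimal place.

Fixed contribution from the other source: Σ 10^(L/10) = 10^(82/10) = 1.585e+08 (82.00 dB(A)).
To meet 94 dB(A) overall, the treated woodworking router may contribute at most 10^(94/10) − 1.585e+08 = 2.353e+09, i.e. 93.72 dB(A).
So the woodworking router must be reduced from 99 to 93.72 dB(A): IL = 5.28 dB.

5.3 dB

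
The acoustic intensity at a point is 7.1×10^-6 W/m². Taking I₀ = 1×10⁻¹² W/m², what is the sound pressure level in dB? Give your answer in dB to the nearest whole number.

69 dB

L = 10·log₁₀(I/I₀) = 10·log₁₀(7.1×10^-6/10⁻¹²) = 10·log₁₀(7.1×10^6).
L = 10·(0.8513 + 6) = 68.51 dB.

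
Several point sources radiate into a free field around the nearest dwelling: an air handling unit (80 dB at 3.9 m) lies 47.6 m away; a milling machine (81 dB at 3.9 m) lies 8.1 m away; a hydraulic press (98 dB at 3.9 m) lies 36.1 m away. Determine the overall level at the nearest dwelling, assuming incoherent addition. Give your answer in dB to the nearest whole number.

80 dB

Apply inverse-square spreading to bring every level to the receiver, then sum 10^(L/10).
air handling unit: 80 − 20·log₁₀(47.6/3.9) = 80 − 21.73 = 58.27 dB.
milling machine: 81 − 20·log₁₀(8.1/3.9) = 81 − 6.35 = 74.65 dB.
hydraulic press: 98 − 20·log₁₀(36.1/3.9) = 98 − 19.33 = 78.67 dB.
Σ 10^(L/10) = 1.035e+08 → L_total = 10·log₁₀(1.035e+08) = 80.15 dB.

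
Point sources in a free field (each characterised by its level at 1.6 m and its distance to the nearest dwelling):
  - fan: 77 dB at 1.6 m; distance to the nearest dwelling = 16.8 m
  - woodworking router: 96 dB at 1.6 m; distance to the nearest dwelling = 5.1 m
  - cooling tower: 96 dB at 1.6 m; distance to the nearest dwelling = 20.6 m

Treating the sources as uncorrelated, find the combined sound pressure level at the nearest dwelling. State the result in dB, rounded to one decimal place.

86.2 dB

First find each source's level at the receiver (point-source: −20·log₁₀(r/r_ref)), then combine on an intensity basis.
fan: 77 − 20·log₁₀(16.8/1.6) = 77 − 20.42 = 56.58 dB.
woodworking router: 96 − 20·log₁₀(5.1/1.6) = 96 − 10.07 = 85.93 dB.
cooling tower: 96 − 20·log₁₀(20.6/1.6) = 96 − 22.19 = 73.81 dB.
Σ 10^(L/10) = 4.163e+08 → L_total = 10·log₁₀(4.163e+08) = 86.19 dB.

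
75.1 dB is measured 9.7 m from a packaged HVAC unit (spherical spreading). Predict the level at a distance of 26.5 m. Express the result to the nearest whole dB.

Point-source attenuation: ΔL = 20·log₁₀(r₂/r₁) = 20·log₁₀(26.5/9.7) = 8.729 dB.
L₂ = 75.1 − 20·log₁₀(26.5/9.7) = 75.1 − 8.729 = 66.37 dB.

66 dB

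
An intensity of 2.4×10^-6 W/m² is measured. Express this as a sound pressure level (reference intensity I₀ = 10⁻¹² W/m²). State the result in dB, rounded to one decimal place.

L = 10·log₁₀(I/I₀) = 10·log₁₀(2.4×10^-6/10⁻¹²) = 10·log₁₀(2.4×10^6).
L = 10·(0.3802 + 6) = 63.80 dB.

63.8 dB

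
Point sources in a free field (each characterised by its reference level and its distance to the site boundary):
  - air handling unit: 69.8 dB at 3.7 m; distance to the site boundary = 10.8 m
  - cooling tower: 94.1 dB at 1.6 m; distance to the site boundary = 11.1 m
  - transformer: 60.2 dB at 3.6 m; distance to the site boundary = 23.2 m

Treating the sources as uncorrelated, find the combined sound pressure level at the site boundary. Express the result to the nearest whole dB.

First find each source's level at the receiver (point-source: −20·log₁₀(r/r_ref)), then combine on an intensity basis.
air handling unit: 69.8 − 20·log₁₀(10.8/3.7) = 69.8 − 9.30 = 60.50 dB.
cooling tower: 94.1 − 20·log₁₀(11.1/1.6) = 94.1 − 16.82 = 77.28 dB.
transformer: 60.2 − 20·log₁₀(23.2/3.6) = 60.2 − 16.18 = 44.02 dB.
Σ 10^(L/10) = 5.455e+07 → L_total = 10·log₁₀(5.455e+07) = 77.37 dB.

77 dB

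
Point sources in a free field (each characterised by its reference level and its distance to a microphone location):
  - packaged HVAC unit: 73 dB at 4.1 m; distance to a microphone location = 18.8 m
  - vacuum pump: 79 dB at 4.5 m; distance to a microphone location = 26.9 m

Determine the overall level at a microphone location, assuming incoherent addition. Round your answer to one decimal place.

First find each source's level at the receiver (point-source: −20·log₁₀(r/r_ref)), then combine on an intensity basis.
packaged HVAC unit: 73 − 20·log₁₀(18.8/4.1) = 73 − 13.23 = 59.77 dB.
vacuum pump: 79 − 20·log₁₀(26.9/4.5) = 79 − 15.53 = 63.47 dB.
Σ 10^(L/10) = 3.172e+06 → L_total = 10·log₁₀(3.172e+06) = 65.01 dB.

65.0 dB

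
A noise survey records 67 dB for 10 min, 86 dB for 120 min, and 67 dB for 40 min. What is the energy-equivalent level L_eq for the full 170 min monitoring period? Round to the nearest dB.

85 dB

L_eq = 10·log₁₀[(1/T)·Σ tᵢ·10^(Lᵢ/10)] with T = 170 min.
Σ tᵢ·10^(Lᵢ/10) = 10·10^(67/10) + 120·10^(86/10) + 40·10^(67/10) = 4.802e+10.
L_eq = 10·log₁₀(4.802e+10/170) = 84.51 dB.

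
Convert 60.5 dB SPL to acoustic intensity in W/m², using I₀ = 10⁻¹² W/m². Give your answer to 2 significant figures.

I/I₀ = 10^(60.5/10) = 1.122e+06, so I = 1.122e+06 × 10⁻¹² W/m².

1.1e-06 W/m²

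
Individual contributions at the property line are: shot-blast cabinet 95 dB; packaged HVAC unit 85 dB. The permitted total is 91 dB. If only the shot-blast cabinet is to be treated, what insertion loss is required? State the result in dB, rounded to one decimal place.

The untreated sources together contribute 10^(85/10) = 3.162e+08, i.e. 85.00 dB.
The limit corresponds to 10^(91/10) = 1.259e+09; subtracting the fixed part leaves 9.427e+08 for the shot-blast cabinet, i.e. 89.74 dB.
So the shot-blast cabinet must be reduced from 95 to 89.74 dB: IL = 5.26 dB.

5.3 dB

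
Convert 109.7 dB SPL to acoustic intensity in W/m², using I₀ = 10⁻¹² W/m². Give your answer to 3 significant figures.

L = 10·log₁₀(I/I₀) ⇒ I = I₀·10^(L/10) = 10⁻¹² × 10^10.97.

0.0933 W/m²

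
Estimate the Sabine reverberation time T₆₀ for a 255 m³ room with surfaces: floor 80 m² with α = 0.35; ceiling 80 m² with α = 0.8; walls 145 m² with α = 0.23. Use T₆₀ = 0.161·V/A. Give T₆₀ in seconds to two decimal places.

0.33 s

A = Σ Sᵢαᵢ = 80·0.35 + 80·0.8 + 145·0.23 = 125.35 m².
T₆₀ = 0.161 × 255 / 125.35 = 0.328 s.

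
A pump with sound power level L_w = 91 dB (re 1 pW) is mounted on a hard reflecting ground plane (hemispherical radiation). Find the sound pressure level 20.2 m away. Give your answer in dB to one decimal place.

The power spreads over a hemisphere of area 2π·r², so L_p = L_w − 10·log₁₀(2π·r²).
2π·r² = 2564 m², 10·log₁₀ of that is 34.089 dB.
L_p = 91 − 34.089 = 56.91 dB.

56.9 dB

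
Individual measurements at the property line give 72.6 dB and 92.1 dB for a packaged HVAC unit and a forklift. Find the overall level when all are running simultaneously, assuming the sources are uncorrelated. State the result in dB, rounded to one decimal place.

92.1 dB

Incoherent sources combine by intensity addition: L_total = 10·log₁₀(Σ 10^(L_i/10)).
Σ 10^(L/10) = 10^(72.6/10) + 10^(92.1/10) = 1.640e+09.
L_total = 10·log₁₀(1.640e+09) = 92.15 dB.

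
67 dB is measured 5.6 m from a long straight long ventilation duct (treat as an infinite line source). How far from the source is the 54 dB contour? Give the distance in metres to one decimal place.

The 13.0 dB drop corresponds to a distance ratio of 10^(13.0/10) for a line source.
r₂ = 5.6·10^((67−54)/10) = 5.6·10^(13.0/10) = 111.73 m.

111.7 m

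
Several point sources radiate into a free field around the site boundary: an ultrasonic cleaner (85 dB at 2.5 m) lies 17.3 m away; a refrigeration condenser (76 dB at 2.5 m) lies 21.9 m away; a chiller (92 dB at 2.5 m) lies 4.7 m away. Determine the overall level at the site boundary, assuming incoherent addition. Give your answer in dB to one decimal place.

First find each source's level at the receiver (point-source: −20·log₁₀(r/r_ref)), then combine on an intensity basis.
ultrasonic cleaner: 85 − 20·log₁₀(17.3/2.5) = 85 − 16.80 = 68.20 dB.
refrigeration condenser: 76 − 20·log₁₀(21.9/2.5) = 76 − 18.85 = 57.15 dB.
chiller: 92 − 20·log₁₀(4.7/2.5) = 92 − 5.48 = 86.52 dB.
Σ 10^(L/10) = 4.555e+08 → L_total = 10·log₁₀(4.555e+08) = 86.59 dB.

86.6 dB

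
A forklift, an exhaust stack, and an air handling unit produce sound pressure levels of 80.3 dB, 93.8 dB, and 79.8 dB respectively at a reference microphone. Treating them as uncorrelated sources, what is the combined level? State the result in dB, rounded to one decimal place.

94.2 dB

Incoherent sources combine by intensity addition: L_total = 10·log₁₀(Σ 10^(L_i/10)).
Σ 10^(L/10) = 10^(80.3/10) + 10^(93.8/10) + 10^(79.8/10) = 2.601e+09.
L_total = 10·log₁₀(2.601e+09) = 94.15 dB.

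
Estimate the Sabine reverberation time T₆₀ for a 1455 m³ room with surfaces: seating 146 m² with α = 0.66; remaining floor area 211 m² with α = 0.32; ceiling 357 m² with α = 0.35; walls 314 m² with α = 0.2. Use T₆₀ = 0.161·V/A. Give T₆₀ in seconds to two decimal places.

0.67 s

Summing Sᵢαᵢ: 146·0.66 + 211·0.32 + 357·0.35 + 314·0.2 = 351.63 m².
T₆₀ = 0.161·V/A = 0.161·1455/351.63 = 0.666 s.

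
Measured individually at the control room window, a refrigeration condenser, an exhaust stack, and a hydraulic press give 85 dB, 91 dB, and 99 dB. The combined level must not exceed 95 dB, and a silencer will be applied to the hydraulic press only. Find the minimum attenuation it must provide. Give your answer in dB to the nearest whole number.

The untreated sources together contribute 10^(85/10) + 10^(91/10) = 1.575e+09, i.e. 91.97 dB.
To meet 95 dB overall, the treated hydraulic press may contribute at most 10^(95/10) − 1.575e+09 = 1.587e+09, i.e. 92.01 dB.
So the hydraulic press must be reduced from 99 to 92.01 dB: IL = 6.99 dB.

7 dB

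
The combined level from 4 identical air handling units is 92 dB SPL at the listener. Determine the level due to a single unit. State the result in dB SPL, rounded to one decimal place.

Dividing the total intensity by 4 lowers the level by 10·log₁₀ 4 = 6.021 dB: L₁ = 92 − 6.021.

86.0 dB SPL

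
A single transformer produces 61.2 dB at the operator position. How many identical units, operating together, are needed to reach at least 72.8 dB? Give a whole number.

15

The shortfall is 72.8 − 61.2 = 11.6 dB, and N units add 10·log₁₀ N, so need 10·log₁₀ N ≥ 11.6.
N ≥ 10^(11.6/10) = 14.454, so N = 15.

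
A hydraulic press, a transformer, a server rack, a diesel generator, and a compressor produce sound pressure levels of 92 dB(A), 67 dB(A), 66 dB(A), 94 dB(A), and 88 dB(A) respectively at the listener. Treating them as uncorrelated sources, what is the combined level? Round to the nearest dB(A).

97 dB(A)

For uncorrelated sources the intensities add, so convert each level to linear form, sum, and take 10·log₁₀ of the total.
Σ 10^(L/10) = 10^(92/10) + 10^(67/10) + 10^(66/10) + 10^(94/10) + 10^(88/10) = 4.737e+09.
L_total = 10·log₁₀(4.737e+09) = 96.75 dB(A).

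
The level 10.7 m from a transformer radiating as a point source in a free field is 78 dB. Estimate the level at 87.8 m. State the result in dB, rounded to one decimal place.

Point-source attenuation: ΔL = 20·log₁₀(r₂/r₁) = 20·log₁₀(87.8/10.7) = 18.282 dB.
L₂ = 78 − 20·log₁₀(87.8/10.7) = 78 − 18.282 = 59.72 dB.

59.7 dB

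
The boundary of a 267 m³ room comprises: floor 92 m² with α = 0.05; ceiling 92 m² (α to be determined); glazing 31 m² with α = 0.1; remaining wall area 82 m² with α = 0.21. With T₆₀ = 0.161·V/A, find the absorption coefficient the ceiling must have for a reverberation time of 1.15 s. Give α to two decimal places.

0.14

Required total absorption A = 0.161·267/1.15 = 37.38 m².
Absorption from the other surfaces = 92·0.05 + 31·0.1 + 82·0.21 = 24.92 m², so the ceiling must supply 12.46 m² over 92 m².
α = 12.46/92 = 0.135.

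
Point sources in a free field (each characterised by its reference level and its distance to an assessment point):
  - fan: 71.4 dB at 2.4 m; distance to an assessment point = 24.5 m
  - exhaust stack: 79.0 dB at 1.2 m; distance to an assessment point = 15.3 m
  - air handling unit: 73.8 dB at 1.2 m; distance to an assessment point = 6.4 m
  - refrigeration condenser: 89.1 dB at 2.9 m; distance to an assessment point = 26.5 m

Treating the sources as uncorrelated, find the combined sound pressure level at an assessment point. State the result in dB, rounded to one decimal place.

Propagate each source to the receiver with L = L_ref − 20·log₁₀(r/r_ref), then add intensities.
fan: 71.4 − 20·log₁₀(24.5/2.4) = 71.4 − 20.18 = 51.22 dB.
exhaust stack: 79.0 − 20·log₁₀(15.3/1.2) = 79.0 − 22.11 = 56.89 dB.
air handling unit: 73.8 − 20·log₁₀(6.4/1.2) = 73.8 − 14.54 = 59.26 dB.
refrigeration condenser: 89.1 − 20·log₁₀(26.5/2.9) = 89.1 − 19.22 = 69.88 dB.
Σ 10^(L/10) = 1.120e+07 → L_total = 10·log₁₀(1.120e+07) = 70.49 dB.

70.5 dB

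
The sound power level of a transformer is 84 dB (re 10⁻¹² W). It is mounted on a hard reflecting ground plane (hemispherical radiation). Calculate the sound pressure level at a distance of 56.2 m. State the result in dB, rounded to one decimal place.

41.0 dB

The power spreads over a hemisphere of area 2π·r², so L_p = L_w − 10·log₁₀(2π·r²).
2π·r² = 1.985e+04 m², 10·log₁₀ of that is 42.977 dB.
L_p = 84 − 42.977 = 41.02 dB.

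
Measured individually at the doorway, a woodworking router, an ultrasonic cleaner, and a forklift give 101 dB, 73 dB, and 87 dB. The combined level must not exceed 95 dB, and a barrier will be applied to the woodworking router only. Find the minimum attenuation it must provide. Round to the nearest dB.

Fixed contribution from the other sources: Σ 10^(L/10) = 10^(73/10) + 10^(87/10) = 5.211e+08 (87.17 dB).
To meet 95 dB overall, the treated woodworking router may contribute at most 10^(95/10) − 5.211e+08 = 2.641e+09, i.e. 94.22 dB.
Required insertion loss = 101 − 94.22 = 6.78 dB.

7 dB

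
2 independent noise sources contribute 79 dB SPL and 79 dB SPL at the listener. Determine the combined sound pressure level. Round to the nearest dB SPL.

For uncorrelated sources the intensities add, so convert each level to linear form, sum, and take 10·log₁₀ of the total.
Σ 10^(L/10) = 10^(79/10) + 10^(79/10) = 1.589e+08.
L_total = 10·log₁₀(1.589e+08) = 82.01 dB SPL.

82 dB SPL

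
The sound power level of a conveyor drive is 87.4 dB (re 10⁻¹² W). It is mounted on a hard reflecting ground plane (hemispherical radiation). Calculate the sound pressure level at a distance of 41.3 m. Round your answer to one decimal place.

47.1 dB

Free-field hemispherical radiation: L_p = L_w − 10·log₁₀(2π·r²), r = 41.3 m.
2π·r² = 1.072e+04 m², 10·log₁₀ of that is 40.301 dB.
L_p = 87.4 − 40.301 = 47.10 dB.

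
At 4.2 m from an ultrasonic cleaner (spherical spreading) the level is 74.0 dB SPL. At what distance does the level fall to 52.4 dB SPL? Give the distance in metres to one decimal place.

The 21.6 dB drop corresponds to a distance ratio of 10^(21.6/20) for a point source.
r₂ = 4.2·10^((74.0−52.4)/20) = 4.2·10^(21.6/20) = 50.50 m.

50.5 m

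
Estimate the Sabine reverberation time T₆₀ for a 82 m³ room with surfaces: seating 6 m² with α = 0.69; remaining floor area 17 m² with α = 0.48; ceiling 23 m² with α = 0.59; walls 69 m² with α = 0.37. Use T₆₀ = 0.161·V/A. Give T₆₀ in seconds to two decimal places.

0.26 s

A = Σ Sᵢαᵢ = 6·0.69 + 17·0.48 + 23·0.59 + 69·0.37 = 51.40 m².
T₆₀ = 0.161 × 82 / 51.40 = 0.257 s.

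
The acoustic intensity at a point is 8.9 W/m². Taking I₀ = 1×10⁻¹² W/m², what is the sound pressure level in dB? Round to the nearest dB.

Dividing by I₀ shifts the exponent by 12: I/I₀ = 8.9×10^12.
L = 10·(0.9494 + 12) = 129.49 dB.

129 dB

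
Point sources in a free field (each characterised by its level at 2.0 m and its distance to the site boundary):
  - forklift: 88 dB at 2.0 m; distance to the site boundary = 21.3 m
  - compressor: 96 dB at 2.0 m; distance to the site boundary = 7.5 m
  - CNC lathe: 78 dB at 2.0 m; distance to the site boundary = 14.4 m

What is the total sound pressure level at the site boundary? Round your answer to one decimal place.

Apply inverse-square spreading to bring every level to the receiver, then sum 10^(L/10).
forklift: 88 − 20·log₁₀(21.3/2.0) = 88 − 20.55 = 67.45 dB.
compressor: 96 − 20·log₁₀(7.5/2.0) = 96 − 11.48 = 84.52 dB.
CNC lathe: 78 − 20·log₁₀(14.4/2.0) = 78 − 17.15 = 60.85 dB.
Σ 10^(L/10) = 2.899e+08 → L_total = 10·log₁₀(2.899e+08) = 84.62 dB.

84.6 dB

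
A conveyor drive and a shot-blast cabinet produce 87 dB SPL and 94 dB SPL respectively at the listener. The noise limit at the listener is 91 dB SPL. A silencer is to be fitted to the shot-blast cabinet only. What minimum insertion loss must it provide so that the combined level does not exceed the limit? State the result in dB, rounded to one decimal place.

The untreated sources together contribute 10^(87/10) = 5.012e+08, i.e. 87.00 dB SPL.
The limit corresponds to 10^(91/10) = 1.259e+09; subtracting the fixed part leaves 7.577e+08 for the shot-blast cabinet, i.e. 88.80 dB SPL.
So the shot-blast cabinet must be reduced from 94 to 88.80 dB SPL: IL = 5.20 dB.

5.2 dB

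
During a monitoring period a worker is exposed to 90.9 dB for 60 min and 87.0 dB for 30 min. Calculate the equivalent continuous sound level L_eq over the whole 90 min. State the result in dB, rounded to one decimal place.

89.9 dB

Weight each interval's intensity by its duration and average over T = 90 min:
Σ tᵢ·10^(Lᵢ/10) = 60·10^(90.9/10) + 30·10^(87.0/10) = 8.885e+10.
L_eq = 10·log₁₀(8.885e+10/90) = 89.94 dB.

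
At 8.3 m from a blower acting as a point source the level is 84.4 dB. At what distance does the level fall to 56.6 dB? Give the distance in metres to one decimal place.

203.7 m

Point-source spreading drops the level by 20·log₁₀(r₂/r₁); inverting, r₂/r₁ = 10^(ΔL/20).
r₂ = 8.3·10^((84.4−56.6)/20) = 8.3·10^(27.8/20) = 203.74 m.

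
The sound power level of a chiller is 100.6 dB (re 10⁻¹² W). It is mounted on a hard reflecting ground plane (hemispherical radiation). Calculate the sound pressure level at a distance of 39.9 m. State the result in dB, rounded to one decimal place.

L_p = L_w − 10·log₁₀(2π·r²) with r = 39.9 m.
2π·r² = 1e+04 m², 10·log₁₀ of that is 40.001 dB.
L_p = 100.6 − 40.001 = 60.60 dB.

60.6 dB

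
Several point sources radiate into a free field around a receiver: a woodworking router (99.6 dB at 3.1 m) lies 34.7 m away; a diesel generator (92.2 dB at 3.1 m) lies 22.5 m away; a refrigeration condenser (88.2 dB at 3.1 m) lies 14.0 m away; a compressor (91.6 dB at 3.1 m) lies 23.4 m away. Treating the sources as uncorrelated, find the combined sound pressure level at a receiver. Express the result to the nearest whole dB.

82 dB

First find each source's level at the receiver (point-source: −20·log₁₀(r/r_ref)), then combine on an intensity basis.
woodworking router: 99.6 − 20·log₁₀(34.7/3.1) = 99.6 − 20.98 = 78.62 dB.
diesel generator: 92.2 − 20·log₁₀(22.5/3.1) = 92.2 − 17.22 = 74.98 dB.
refrigeration condenser: 88.2 − 20·log₁₀(14.0/3.1) = 88.2 − 13.10 = 75.10 dB.
compressor: 91.6 − 20·log₁₀(23.4/3.1) = 91.6 − 17.56 = 74.04 dB.
Σ 10^(L/10) = 1.621e+08 → L_total = 10·log₁₀(1.621e+08) = 82.10 dB.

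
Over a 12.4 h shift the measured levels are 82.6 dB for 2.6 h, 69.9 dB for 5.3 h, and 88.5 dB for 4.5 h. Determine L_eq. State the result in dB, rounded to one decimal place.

Weight each interval's intensity by its duration and average over T = 12.4 h:
Σ tᵢ·10^(Lᵢ/10) = 2.6·10^(82.6/10) + 5.3·10^(69.9/10) + 4.5·10^(88.5/10) = 3.711e+09.
L_eq = 10·log₁₀(3.711e+09/12.4) = 84.76 dB.

84.8 dB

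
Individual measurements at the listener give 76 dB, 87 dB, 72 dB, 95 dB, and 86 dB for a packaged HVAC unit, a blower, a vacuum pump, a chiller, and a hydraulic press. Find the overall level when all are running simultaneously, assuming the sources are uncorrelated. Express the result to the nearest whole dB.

For uncorrelated sources the intensities add, so convert each level to linear form, sum, and take 10·log₁₀ of the total.
Σ 10^(L/10) = 10^(76/10) + 10^(87/10) + 10^(72/10) + 10^(95/10) + 10^(86/10) = 4.117e+09.
L_total = 10·log₁₀(4.117e+09) = 96.15 dB.

96 dB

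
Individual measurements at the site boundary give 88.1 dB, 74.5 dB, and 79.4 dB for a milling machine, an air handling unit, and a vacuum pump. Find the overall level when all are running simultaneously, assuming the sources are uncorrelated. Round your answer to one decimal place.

88.8 dB

For uncorrelated sources the intensities add, so convert each level to linear form, sum, and take 10·log₁₀ of the total.
Σ 10^(L/10) = 10^(88.1/10) + 10^(74.5/10) + 10^(79.4/10) = 7.609e+08.
L_total = 10·log₁₀(7.609e+08) = 88.81 dB.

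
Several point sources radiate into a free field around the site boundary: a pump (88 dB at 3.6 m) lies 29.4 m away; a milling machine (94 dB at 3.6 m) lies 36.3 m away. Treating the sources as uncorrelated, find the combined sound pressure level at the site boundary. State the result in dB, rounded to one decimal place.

Propagate each source to the receiver with L = L_ref − 20·log₁₀(r/r_ref), then add intensities.
pump: 88 − 20·log₁₀(29.4/3.6) = 88 − 18.24 = 69.76 dB.
milling machine: 94 − 20·log₁₀(36.3/3.6) = 94 − 20.07 = 73.93 dB.
Σ 10^(L/10) = 3.417e+07 → L_total = 10·log₁₀(3.417e+07) = 75.34 dB.

75.3 dB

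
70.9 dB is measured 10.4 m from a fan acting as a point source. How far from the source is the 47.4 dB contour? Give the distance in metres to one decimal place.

155.6 m

For a point source L₁ − L₂ = 20·log₁₀(r₂/r₁), so r₂ = r₁·10^((L₁−L₂)/20).
r₂ = 10.4·10^((70.9−47.4)/20) = 10.4·10^(23.5/20) = 155.61 m.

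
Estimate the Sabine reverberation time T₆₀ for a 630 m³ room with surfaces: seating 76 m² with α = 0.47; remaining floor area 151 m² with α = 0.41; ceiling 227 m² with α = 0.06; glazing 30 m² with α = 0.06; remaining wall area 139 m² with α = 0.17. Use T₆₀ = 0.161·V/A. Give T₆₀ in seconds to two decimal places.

0.74 s

Summing Sᵢαᵢ: 76·0.47 + 151·0.41 + 227·0.06 + 30·0.06 + 139·0.17 = 136.68 m².
T₆₀ = 0.161 × 630 / 136.68 = 0.742 s.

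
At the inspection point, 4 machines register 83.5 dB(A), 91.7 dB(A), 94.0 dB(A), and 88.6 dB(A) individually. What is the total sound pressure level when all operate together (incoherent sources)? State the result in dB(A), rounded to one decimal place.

Incoherent sources combine by intensity addition: L_total = 10·log₁₀(Σ 10^(L_i/10)).
Σ 10^(L/10) = 10^(83.5/10) + 10^(91.7/10) + 10^(94.0/10) + 10^(88.6/10) = 4.939e+09.
L_total = 10·log₁₀(4.939e+09) = 96.94 dB(A).

96.9 dB(A)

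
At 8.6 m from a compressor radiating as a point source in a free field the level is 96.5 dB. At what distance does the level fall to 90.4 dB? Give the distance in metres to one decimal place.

Point-source spreading drops the level by 20·log₁₀(r₂/r₁); inverting, r₂/r₁ = 10^(ΔL/20).
r₂ = 8.6·10^((96.5−90.4)/20) = 8.6·10^(6.1/20) = 17.36 m.

17.4 m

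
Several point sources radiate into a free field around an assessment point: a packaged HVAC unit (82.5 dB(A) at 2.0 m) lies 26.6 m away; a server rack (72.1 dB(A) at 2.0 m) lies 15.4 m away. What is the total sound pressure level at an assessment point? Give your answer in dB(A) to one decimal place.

61.1 dB(A)

First find each source's level at the receiver (point-source: −20·log₁₀(r/r_ref)), then combine on an intensity basis.
packaged HVAC unit: 82.5 − 20·log₁₀(26.6/2.0) = 82.5 − 22.48 = 60.02 dB(A).
server rack: 72.1 − 20·log₁₀(15.4/2.0) = 72.1 − 17.73 = 54.37 dB(A).
Σ 10^(L/10) = 1.279e+06 → L_total = 10·log₁₀(1.279e+06) = 61.07 dB(A).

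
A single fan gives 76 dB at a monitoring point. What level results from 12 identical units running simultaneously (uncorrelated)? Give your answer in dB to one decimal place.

L_total = L₁ + 10·log₁₀ N for N identical incoherent sources.
L_total = 76 + 10·log₁₀(12) = 76 + 10.792 = 86.79 dB.

86.8 dB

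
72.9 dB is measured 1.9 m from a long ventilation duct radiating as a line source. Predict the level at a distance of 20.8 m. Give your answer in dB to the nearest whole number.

63 dB

Cylindrical spreading from a line source gives a 10·log₁₀(r₂/r₁) drop.
L₂ = 72.9 − 10·log₁₀(20.8/1.9) = 72.9 − 10.393 = 62.51 dB.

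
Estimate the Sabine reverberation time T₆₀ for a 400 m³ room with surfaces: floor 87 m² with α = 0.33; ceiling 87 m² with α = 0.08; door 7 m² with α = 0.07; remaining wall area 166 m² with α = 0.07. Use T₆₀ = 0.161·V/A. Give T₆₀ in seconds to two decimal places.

A = Σ Sᵢαᵢ = 87·0.33 + 87·0.08 + 7·0.07 + 166·0.07 = 47.78 m².
T₆₀ = 0.161·V/A = 0.161·400/47.78 = 1.348 s.

1.35 s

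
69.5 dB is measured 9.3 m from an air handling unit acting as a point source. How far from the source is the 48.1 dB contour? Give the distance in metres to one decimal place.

The 21.4 dB drop corresponds to a distance ratio of 10^(21.4/20) for a point source.
r₂ = 9.3·10^((69.5−48.1)/20) = 9.3·10^(21.4/20) = 109.27 m.

109.3 m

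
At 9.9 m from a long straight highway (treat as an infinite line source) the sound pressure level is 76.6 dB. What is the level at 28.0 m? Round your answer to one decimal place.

72.1 dB

Cylindrical spreading from a line source gives a 10·log₁₀(r₂/r₁) drop.
L₂ = 76.6 − 10·log₁₀(28.0/9.9) = 76.6 − 4.515 = 72.08 dB.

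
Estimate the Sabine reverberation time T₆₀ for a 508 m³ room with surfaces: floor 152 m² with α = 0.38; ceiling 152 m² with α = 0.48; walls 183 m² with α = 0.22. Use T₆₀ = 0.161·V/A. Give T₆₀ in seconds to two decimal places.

0.48 s

Summing Sᵢαᵢ: 152·0.38 + 152·0.48 + 183·0.22 = 170.98 m².
T₆₀ = 0.161·V/A = 0.161·508/170.98 = 0.478 s.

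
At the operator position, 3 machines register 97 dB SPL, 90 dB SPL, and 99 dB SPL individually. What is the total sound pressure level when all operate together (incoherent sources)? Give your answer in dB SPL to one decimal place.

101.4 dB SPL

For uncorrelated sources the intensities add, so convert each level to linear form, sum, and take 10·log₁₀ of the total.
Σ 10^(L/10) = 10^(97/10) + 10^(90/10) + 10^(99/10) = 1.396e+10.
L_total = 10·log₁₀(1.396e+10) = 101.45 dB SPL.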